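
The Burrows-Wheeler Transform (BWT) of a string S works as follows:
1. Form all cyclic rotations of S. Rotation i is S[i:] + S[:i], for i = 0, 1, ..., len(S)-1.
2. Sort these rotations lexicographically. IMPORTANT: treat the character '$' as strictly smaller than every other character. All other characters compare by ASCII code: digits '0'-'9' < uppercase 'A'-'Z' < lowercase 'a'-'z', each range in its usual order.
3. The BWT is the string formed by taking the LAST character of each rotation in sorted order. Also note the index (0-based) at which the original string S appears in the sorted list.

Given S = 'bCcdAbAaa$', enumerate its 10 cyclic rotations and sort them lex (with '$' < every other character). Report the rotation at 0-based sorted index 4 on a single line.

All 10 rotations (rotation i = S[i:]+S[:i]):
  rot[0] = bCcdAbAaa$
  rot[1] = CcdAbAaa$b
  rot[2] = cdAbAaa$bC
  rot[3] = dAbAaa$bCc
  rot[4] = AbAaa$bCcd
  rot[5] = bAaa$bCcdA
  rot[6] = Aaa$bCcdAb
  rot[7] = aa$bCcdAbA
  rot[8] = a$bCcdAbAa
  rot[9] = $bCcdAbAaa
Sorted (with $ < everything):
  sorted[0] = $bCcdAbAaa
  sorted[1] = Aaa$bCcdAb
  sorted[2] = AbAaa$bCcd
  sorted[3] = CcdAbAaa$b
  sorted[4] = a$bCcdAbAa
  sorted[5] = aa$bCcdAbA
  sorted[6] = bAaa$bCcdA
  sorted[7] = bCcdAbAaa$
  sorted[8] = cdAbAaa$bC
  sorted[9] = dAbAaa$bCc
sorted[4] = a$bCcdAbAa

Answer: a$bCcdAbAa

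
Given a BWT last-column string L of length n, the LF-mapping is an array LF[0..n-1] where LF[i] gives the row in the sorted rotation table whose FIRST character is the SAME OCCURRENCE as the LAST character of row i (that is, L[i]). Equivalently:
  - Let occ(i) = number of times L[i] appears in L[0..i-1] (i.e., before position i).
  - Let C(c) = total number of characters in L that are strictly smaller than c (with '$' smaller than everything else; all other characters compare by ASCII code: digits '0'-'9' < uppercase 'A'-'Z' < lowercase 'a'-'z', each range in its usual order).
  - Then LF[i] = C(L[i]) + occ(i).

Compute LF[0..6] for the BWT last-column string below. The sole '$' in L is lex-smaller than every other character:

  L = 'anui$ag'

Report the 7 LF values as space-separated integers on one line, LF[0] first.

Answer: 1 5 6 4 0 2 3

Derivation:
Char counts: '$':1, 'a':2, 'g':1, 'i':1, 'n':1, 'u':1
C (first-col start): C('$')=0, C('a')=1, C('g')=3, C('i')=4, C('n')=5, C('u')=6
L[0]='a': occ=0, LF[0]=C('a')+0=1+0=1
L[1]='n': occ=0, LF[1]=C('n')+0=5+0=5
L[2]='u': occ=0, LF[2]=C('u')+0=6+0=6
L[3]='i': occ=0, LF[3]=C('i')+0=4+0=4
L[4]='$': occ=0, LF[4]=C('$')+0=0+0=0
L[5]='a': occ=1, LF[5]=C('a')+1=1+1=2
L[6]='g': occ=0, LF[6]=C('g')+0=3+0=3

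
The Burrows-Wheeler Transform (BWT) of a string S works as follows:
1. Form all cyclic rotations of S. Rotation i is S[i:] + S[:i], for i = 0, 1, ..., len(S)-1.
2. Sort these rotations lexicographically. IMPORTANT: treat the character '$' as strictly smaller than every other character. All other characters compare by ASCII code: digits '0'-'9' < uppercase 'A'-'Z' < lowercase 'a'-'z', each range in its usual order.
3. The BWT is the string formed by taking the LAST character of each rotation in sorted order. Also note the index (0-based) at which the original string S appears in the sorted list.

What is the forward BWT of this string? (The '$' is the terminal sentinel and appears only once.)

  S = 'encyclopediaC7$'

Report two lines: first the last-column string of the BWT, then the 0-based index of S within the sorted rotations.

Answer: 7Caiynep$dceloc
8

Derivation:
All 15 rotations (rotation i = S[i:]+S[:i]):
  rot[0] = encyclopediaC7$
  rot[1] = ncyclopediaC7$e
  rot[2] = cyclopediaC7$en
  rot[3] = yclopediaC7$enc
  rot[4] = clopediaC7$ency
  rot[5] = lopediaC7$encyc
  rot[6] = opediaC7$encycl
  rot[7] = pediaC7$encyclo
  rot[8] = ediaC7$encyclop
  rot[9] = diaC7$encyclope
  rot[10] = iaC7$encycloped
  rot[11] = aC7$encyclopedi
  rot[12] = C7$encyclopedia
  rot[13] = 7$encyclopediaC
  rot[14] = $encyclopediaC7
Sorted (with $ < everything):
  sorted[0] = $encyclopediaC7  (last char: '7')
  sorted[1] = 7$encyclopediaC  (last char: 'C')
  sorted[2] = C7$encyclopedia  (last char: 'a')
  sorted[3] = aC7$encyclopedi  (last char: 'i')
  sorted[4] = clopediaC7$ency  (last char: 'y')
  sorted[5] = cyclopediaC7$en  (last char: 'n')
  sorted[6] = diaC7$encyclope  (last char: 'e')
  sorted[7] = ediaC7$encyclop  (last char: 'p')
  sorted[8] = encyclopediaC7$  (last char: '$')
  sorted[9] = iaC7$encycloped  (last char: 'd')
  sorted[10] = lopediaC7$encyc  (last char: 'c')
  sorted[11] = ncyclopediaC7$e  (last char: 'e')
  sorted[12] = opediaC7$encycl  (last char: 'l')
  sorted[13] = pediaC7$encyclo  (last char: 'o')
  sorted[14] = yclopediaC7$enc  (last char: 'c')
Last column: 7Caiynep$dceloc
Original string S is at sorted index 8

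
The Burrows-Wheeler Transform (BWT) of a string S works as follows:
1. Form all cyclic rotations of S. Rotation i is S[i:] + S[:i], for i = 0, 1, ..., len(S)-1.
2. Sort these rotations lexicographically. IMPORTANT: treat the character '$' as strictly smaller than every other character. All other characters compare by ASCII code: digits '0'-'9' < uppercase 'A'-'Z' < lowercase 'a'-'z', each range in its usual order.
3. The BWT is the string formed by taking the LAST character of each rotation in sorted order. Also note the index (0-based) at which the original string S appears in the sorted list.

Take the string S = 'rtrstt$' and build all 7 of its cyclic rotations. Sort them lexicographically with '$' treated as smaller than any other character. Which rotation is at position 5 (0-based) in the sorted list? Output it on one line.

Answer: trstt$r

Derivation:
All 7 rotations (rotation i = S[i:]+S[:i]):
  rot[0] = rtrstt$
  rot[1] = trstt$r
  rot[2] = rstt$rt
  rot[3] = stt$rtr
  rot[4] = tt$rtrs
  rot[5] = t$rtrst
  rot[6] = $rtrstt
Sorted (with $ < everything):
  sorted[0] = $rtrstt
  sorted[1] = rstt$rt
  sorted[2] = rtrstt$
  sorted[3] = stt$rtr
  sorted[4] = t$rtrst
  sorted[5] = trstt$r
  sorted[6] = tt$rtrs
sorted[5] = trstt$r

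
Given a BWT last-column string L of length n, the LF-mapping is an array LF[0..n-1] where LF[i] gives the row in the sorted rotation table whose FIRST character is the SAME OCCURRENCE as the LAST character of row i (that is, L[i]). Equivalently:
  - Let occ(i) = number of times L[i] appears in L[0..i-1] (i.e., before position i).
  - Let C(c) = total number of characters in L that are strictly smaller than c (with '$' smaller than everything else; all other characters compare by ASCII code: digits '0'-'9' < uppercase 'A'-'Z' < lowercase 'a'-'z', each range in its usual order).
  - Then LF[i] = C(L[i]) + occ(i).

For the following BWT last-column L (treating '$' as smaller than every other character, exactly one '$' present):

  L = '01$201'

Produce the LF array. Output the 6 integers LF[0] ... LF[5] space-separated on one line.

Answer: 1 3 0 5 2 4

Derivation:
Char counts: '$':1, '0':2, '1':2, '2':1
C (first-col start): C('$')=0, C('0')=1, C('1')=3, C('2')=5
L[0]='0': occ=0, LF[0]=C('0')+0=1+0=1
L[1]='1': occ=0, LF[1]=C('1')+0=3+0=3
L[2]='$': occ=0, LF[2]=C('$')+0=0+0=0
L[3]='2': occ=0, LF[3]=C('2')+0=5+0=5
L[4]='0': occ=1, LF[4]=C('0')+1=1+1=2
L[5]='1': occ=1, LF[5]=C('1')+1=3+1=4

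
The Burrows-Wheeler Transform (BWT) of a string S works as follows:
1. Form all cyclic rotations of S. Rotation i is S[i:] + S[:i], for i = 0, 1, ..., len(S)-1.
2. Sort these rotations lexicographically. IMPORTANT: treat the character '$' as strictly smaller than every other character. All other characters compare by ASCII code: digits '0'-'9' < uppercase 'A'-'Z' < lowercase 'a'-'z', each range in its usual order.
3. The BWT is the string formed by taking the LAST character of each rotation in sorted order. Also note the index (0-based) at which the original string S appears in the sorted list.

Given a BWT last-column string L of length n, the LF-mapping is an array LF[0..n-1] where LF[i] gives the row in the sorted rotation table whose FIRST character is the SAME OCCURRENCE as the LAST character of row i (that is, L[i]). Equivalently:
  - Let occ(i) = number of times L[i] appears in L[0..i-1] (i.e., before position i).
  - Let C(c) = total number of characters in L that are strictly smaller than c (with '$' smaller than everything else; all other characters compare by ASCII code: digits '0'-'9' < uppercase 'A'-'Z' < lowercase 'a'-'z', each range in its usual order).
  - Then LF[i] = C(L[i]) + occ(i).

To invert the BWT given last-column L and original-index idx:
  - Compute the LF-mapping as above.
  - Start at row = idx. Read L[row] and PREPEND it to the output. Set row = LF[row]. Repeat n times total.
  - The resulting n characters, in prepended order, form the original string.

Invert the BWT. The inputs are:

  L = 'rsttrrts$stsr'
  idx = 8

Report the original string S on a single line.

LF mapping: 1 5 9 10 2 3 11 6 0 7 12 8 4
Walk LF starting at row 8, prepending L[row]:
  step 1: row=8, L[8]='$', prepend. Next row=LF[8]=0
  step 2: row=0, L[0]='r', prepend. Next row=LF[0]=1
  step 3: row=1, L[1]='s', prepend. Next row=LF[1]=5
  step 4: row=5, L[5]='r', prepend. Next row=LF[5]=3
  step 5: row=3, L[3]='t', prepend. Next row=LF[3]=10
  step 6: row=10, L[10]='t', prepend. Next row=LF[10]=12
  step 7: row=12, L[12]='r', prepend. Next row=LF[12]=4
  step 8: row=4, L[4]='r', prepend. Next row=LF[4]=2
  step 9: row=2, L[2]='t', prepend. Next row=LF[2]=9
  step 10: row=9, L[9]='s', prepend. Next row=LF[9]=7
  step 11: row=7, L[7]='s', prepend. Next row=LF[7]=6
  step 12: row=6, L[6]='t', prepend. Next row=LF[6]=11
  step 13: row=11, L[11]='s', prepend. Next row=LF[11]=8
Reversed output: stsstrrttrsr$

Answer: stsstrrttrsr$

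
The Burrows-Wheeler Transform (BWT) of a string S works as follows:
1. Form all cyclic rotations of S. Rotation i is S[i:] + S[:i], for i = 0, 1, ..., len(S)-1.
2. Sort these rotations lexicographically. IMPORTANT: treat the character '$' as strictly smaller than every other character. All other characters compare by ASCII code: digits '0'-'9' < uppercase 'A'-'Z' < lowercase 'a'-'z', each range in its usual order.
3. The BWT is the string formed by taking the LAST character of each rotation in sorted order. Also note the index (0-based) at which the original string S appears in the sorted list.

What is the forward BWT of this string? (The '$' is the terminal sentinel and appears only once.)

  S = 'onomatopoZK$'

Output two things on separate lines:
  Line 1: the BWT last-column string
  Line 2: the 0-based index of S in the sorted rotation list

All 12 rotations (rotation i = S[i:]+S[:i]):
  rot[0] = onomatopoZK$
  rot[1] = nomatopoZK$o
  rot[2] = omatopoZK$on
  rot[3] = matopoZK$ono
  rot[4] = atopoZK$onom
  rot[5] = topoZK$onoma
  rot[6] = opoZK$onomat
  rot[7] = poZK$onomato
  rot[8] = oZK$onomatop
  rot[9] = ZK$onomatopo
  rot[10] = K$onomatopoZ
  rot[11] = $onomatopoZK
Sorted (with $ < everything):
  sorted[0] = $onomatopoZK  (last char: 'K')
  sorted[1] = K$onomatopoZ  (last char: 'Z')
  sorted[2] = ZK$onomatopo  (last char: 'o')
  sorted[3] = atopoZK$onom  (last char: 'm')
  sorted[4] = matopoZK$ono  (last char: 'o')
  sorted[5] = nomatopoZK$o  (last char: 'o')
  sorted[6] = oZK$onomatop  (last char: 'p')
  sorted[7] = omatopoZK$on  (last char: 'n')
  sorted[8] = onomatopoZK$  (last char: '$')
  sorted[9] = opoZK$onomat  (last char: 't')
  sorted[10] = poZK$onomato  (last char: 'o')
  sorted[11] = topoZK$onoma  (last char: 'a')
Last column: KZomoopn$toa
Original string S is at sorted index 8

Answer: KZomoopn$toa
8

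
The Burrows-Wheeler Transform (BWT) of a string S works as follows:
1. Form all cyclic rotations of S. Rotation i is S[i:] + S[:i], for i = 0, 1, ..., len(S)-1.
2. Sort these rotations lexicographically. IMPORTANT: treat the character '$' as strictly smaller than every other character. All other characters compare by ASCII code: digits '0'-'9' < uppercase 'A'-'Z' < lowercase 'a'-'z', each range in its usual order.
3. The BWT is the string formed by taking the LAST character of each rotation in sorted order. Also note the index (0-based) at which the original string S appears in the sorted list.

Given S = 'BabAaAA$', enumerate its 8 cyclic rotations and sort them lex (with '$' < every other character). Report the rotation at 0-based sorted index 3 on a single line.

Answer: AaAA$Bab

Derivation:
All 8 rotations (rotation i = S[i:]+S[:i]):
  rot[0] = BabAaAA$
  rot[1] = abAaAA$B
  rot[2] = bAaAA$Ba
  rot[3] = AaAA$Bab
  rot[4] = aAA$BabA
  rot[5] = AA$BabAa
  rot[6] = A$BabAaA
  rot[7] = $BabAaAA
Sorted (with $ < everything):
  sorted[0] = $BabAaAA
  sorted[1] = A$BabAaA
  sorted[2] = AA$BabAa
  sorted[3] = AaAA$Bab
  sorted[4] = BabAaAA$
  sorted[5] = aAA$BabA
  sorted[6] = abAaAA$B
  sorted[7] = bAaAA$Ba
sorted[3] = AaAA$Bab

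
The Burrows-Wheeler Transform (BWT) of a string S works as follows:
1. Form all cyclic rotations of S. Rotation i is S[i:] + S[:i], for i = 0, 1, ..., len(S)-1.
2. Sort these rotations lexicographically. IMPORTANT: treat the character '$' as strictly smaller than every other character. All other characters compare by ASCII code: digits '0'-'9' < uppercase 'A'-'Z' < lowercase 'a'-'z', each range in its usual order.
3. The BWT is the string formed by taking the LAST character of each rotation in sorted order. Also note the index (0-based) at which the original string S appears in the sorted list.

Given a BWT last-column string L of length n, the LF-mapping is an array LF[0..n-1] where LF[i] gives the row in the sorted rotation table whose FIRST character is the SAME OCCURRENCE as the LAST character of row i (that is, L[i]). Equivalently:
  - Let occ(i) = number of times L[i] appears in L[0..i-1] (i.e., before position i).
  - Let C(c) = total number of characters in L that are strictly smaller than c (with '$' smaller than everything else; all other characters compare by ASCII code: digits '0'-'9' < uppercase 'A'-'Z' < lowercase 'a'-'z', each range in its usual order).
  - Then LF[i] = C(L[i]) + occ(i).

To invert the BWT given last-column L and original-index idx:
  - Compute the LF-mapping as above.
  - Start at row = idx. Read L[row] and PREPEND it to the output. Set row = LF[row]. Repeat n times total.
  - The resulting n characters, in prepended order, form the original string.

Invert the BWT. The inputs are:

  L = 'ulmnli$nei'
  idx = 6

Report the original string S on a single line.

Answer: millenniu$

Derivation:
LF mapping: 9 4 6 7 5 2 0 8 1 3
Walk LF starting at row 6, prepending L[row]:
  step 1: row=6, L[6]='$', prepend. Next row=LF[6]=0
  step 2: row=0, L[0]='u', prepend. Next row=LF[0]=9
  step 3: row=9, L[9]='i', prepend. Next row=LF[9]=3
  step 4: row=3, L[3]='n', prepend. Next row=LF[3]=7
  step 5: row=7, L[7]='n', prepend. Next row=LF[7]=8
  step 6: row=8, L[8]='e', prepend. Next row=LF[8]=1
  step 7: row=1, L[1]='l', prepend. Next row=LF[1]=4
  step 8: row=4, L[4]='l', prepend. Next row=LF[4]=5
  step 9: row=5, L[5]='i', prepend. Next row=LF[5]=2
  step 10: row=2, L[2]='m', prepend. Next row=LF[2]=6
Reversed output: millenniu$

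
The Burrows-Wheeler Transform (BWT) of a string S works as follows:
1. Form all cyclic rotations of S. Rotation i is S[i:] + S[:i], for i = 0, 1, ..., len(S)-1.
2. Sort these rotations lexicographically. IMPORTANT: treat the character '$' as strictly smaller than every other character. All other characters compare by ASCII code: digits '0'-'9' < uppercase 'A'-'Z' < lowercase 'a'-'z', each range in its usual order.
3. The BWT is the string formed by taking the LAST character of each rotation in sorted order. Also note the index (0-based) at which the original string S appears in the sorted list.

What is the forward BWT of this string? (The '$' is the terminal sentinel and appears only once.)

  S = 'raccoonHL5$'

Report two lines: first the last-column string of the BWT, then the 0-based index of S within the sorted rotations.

All 11 rotations (rotation i = S[i:]+S[:i]):
  rot[0] = raccoonHL5$
  rot[1] = accoonHL5$r
  rot[2] = ccoonHL5$ra
  rot[3] = coonHL5$rac
  rot[4] = oonHL5$racc
  rot[5] = onHL5$racco
  rot[6] = nHL5$raccoo
  rot[7] = HL5$raccoon
  rot[8] = L5$raccoonH
  rot[9] = 5$raccoonHL
  rot[10] = $raccoonHL5
Sorted (with $ < everything):
  sorted[0] = $raccoonHL5  (last char: '5')
  sorted[1] = 5$raccoonHL  (last char: 'L')
  sorted[2] = HL5$raccoon  (last char: 'n')
  sorted[3] = L5$raccoonH  (last char: 'H')
  sorted[4] = accoonHL5$r  (last char: 'r')
  sorted[5] = ccoonHL5$ra  (last char: 'a')
  sorted[6] = coonHL5$rac  (last char: 'c')
  sorted[7] = nHL5$raccoo  (last char: 'o')
  sorted[8] = onHL5$racco  (last char: 'o')
  sorted[9] = oonHL5$racc  (last char: 'c')
  sorted[10] = raccoonHL5$  (last char: '$')
Last column: 5LnHracooc$
Original string S is at sorted index 10

Answer: 5LnHracooc$
10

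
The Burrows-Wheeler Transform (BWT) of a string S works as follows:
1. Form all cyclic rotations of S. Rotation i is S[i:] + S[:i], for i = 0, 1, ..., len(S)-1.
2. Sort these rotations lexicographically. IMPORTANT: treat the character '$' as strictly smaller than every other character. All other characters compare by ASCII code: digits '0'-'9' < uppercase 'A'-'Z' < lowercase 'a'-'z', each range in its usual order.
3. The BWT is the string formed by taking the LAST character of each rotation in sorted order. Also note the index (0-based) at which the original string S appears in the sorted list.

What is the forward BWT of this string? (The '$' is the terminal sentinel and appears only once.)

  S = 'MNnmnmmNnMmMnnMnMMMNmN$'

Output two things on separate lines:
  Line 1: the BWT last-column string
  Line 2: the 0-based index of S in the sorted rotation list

Answer: NnMM$nnmmMmMMNmnnMNnmNM
4

Derivation:
All 23 rotations (rotation i = S[i:]+S[:i]):
  rot[0] = MNnmnmmNnMmMnnMnMMMNmN$
  rot[1] = NnmnmmNnMmMnnMnMMMNmN$M
  rot[2] = nmnmmNnMmMnnMnMMMNmN$MN
  rot[3] = mnmmNnMmMnnMnMMMNmN$MNn
  rot[4] = nmmNnMmMnnMnMMMNmN$MNnm
  rot[5] = mmNnMmMnnMnMMMNmN$MNnmn
  rot[6] = mNnMmMnnMnMMMNmN$MNnmnm
  rot[7] = NnMmMnnMnMMMNmN$MNnmnmm
  rot[8] = nMmMnnMnMMMNmN$MNnmnmmN
  rot[9] = MmMnnMnMMMNmN$MNnmnmmNn
  rot[10] = mMnnMnMMMNmN$MNnmnmmNnM
  rot[11] = MnnMnMMMNmN$MNnmnmmNnMm
  rot[12] = nnMnMMMNmN$MNnmnmmNnMmM
  rot[13] = nMnMMMNmN$MNnmnmmNnMmMn
  rot[14] = MnMMMNmN$MNnmnmmNnMmMnn
  rot[15] = nMMMNmN$MNnmnmmNnMmMnnM
  rot[16] = MMMNmN$MNnmnmmNnMmMnnMn
  rot[17] = MMNmN$MNnmnmmNnMmMnnMnM
  rot[18] = MNmN$MNnmnmmNnMmMnnMnMM
  rot[19] = NmN$MNnmnmmNnMmMnnMnMMM
  rot[20] = mN$MNnmnmmNnMmMnnMnMMMN
  rot[21] = N$MNnmnmmNnMmMnnMnMMMNm
  rot[22] = $MNnmnmmNnMmMnnMnMMMNmN
Sorted (with $ < everything):
  sorted[0] = $MNnmnmmNnMmMnnMnMMMNmN  (last char: 'N')
  sorted[1] = MMMNmN$MNnmnmmNnMmMnnMn  (last char: 'n')
  sorted[2] = MMNmN$MNnmnmmNnMmMnnMnM  (last char: 'M')
  sorted[3] = MNmN$MNnmnmmNnMmMnnMnMM  (last char: 'M')
  sorted[4] = MNnmnmmNnMmMnnMnMMMNmN$  (last char: '$')
  sorted[5] = MmMnnMnMMMNmN$MNnmnmmNn  (last char: 'n')
  sorted[6] = MnMMMNmN$MNnmnmmNnMmMnn  (last char: 'n')
  sorted[7] = MnnMnMMMNmN$MNnmnmmNnMm  (last char: 'm')
  sorted[8] = N$MNnmnmmNnMmMnnMnMMMNm  (last char: 'm')
  sorted[9] = NmN$MNnmnmmNnMmMnnMnMMM  (last char: 'M')
  sorted[10] = NnMmMnnMnMMMNmN$MNnmnmm  (last char: 'm')
  sorted[11] = NnmnmmNnMmMnnMnMMMNmN$M  (last char: 'M')
  sorted[12] = mMnnMnMMMNmN$MNnmnmmNnM  (last char: 'M')
  sorted[13] = mN$MNnmnmmNnMmMnnMnMMMN  (last char: 'N')
  sorted[14] = mNnMmMnnMnMMMNmN$MNnmnm  (last char: 'm')
  sorted[15] = mmNnMmMnnMnMMMNmN$MNnmn  (last char: 'n')
  sorted[16] = mnmmNnMmMnnMnMMMNmN$MNn  (last char: 'n')
  sorted[17] = nMMMNmN$MNnmnmmNnMmMnnM  (last char: 'M')
  sorted[18] = nMmMnnMnMMMNmN$MNnmnmmN  (last char: 'N')
  sorted[19] = nMnMMMNmN$MNnmnmmNnMmMn  (last char: 'n')
  sorted[20] = nmmNnMmMnnMnMMMNmN$MNnm  (last char: 'm')
  sorted[21] = nmnmmNnMmMnnMnMMMNmN$MN  (last char: 'N')
  sorted[22] = nnMnMMMNmN$MNnmnmmNnMmM  (last char: 'M')
Last column: NnMM$nnmmMmMMNmnnMNnmNM
Original string S is at sorted index 4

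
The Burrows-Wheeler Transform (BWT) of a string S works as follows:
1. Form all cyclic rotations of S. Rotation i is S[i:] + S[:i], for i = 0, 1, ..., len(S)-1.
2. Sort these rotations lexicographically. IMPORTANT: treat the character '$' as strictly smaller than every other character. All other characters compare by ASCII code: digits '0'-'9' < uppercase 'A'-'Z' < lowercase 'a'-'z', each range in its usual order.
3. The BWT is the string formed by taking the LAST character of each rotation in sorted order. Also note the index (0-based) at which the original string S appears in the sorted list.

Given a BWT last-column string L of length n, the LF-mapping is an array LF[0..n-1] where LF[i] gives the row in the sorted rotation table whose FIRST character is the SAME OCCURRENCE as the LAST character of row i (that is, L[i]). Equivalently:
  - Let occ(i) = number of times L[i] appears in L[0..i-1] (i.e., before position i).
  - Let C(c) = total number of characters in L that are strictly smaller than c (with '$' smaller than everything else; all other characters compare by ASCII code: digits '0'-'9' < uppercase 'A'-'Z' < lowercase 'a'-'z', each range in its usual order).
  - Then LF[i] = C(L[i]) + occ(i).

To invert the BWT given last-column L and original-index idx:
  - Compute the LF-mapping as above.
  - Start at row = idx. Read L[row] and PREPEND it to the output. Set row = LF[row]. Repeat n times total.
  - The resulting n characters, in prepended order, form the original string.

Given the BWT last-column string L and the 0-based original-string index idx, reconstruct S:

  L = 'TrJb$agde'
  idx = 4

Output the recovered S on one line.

Answer: badgerJT$

Derivation:
LF mapping: 2 8 1 4 0 3 7 5 6
Walk LF starting at row 4, prepending L[row]:
  step 1: row=4, L[4]='$', prepend. Next row=LF[4]=0
  step 2: row=0, L[0]='T', prepend. Next row=LF[0]=2
  step 3: row=2, L[2]='J', prepend. Next row=LF[2]=1
  step 4: row=1, L[1]='r', prepend. Next row=LF[1]=8
  step 5: row=8, L[8]='e', prepend. Next row=LF[8]=6
  step 6: row=6, L[6]='g', prepend. Next row=LF[6]=7
  step 7: row=7, L[7]='d', prepend. Next row=LF[7]=5
  step 8: row=5, L[5]='a', prepend. Next row=LF[5]=3
  step 9: row=3, L[3]='b', prepend. Next row=LF[3]=4
Reversed output: badgerJT$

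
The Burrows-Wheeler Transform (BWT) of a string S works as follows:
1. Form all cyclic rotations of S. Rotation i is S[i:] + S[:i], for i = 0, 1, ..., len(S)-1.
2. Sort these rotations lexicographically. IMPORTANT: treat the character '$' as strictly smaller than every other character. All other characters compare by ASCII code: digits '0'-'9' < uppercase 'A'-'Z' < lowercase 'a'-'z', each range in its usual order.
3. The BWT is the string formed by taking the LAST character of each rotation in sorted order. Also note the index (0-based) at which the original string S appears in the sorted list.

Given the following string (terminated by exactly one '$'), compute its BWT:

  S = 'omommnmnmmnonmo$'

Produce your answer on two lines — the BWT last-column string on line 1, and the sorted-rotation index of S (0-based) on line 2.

All 16 rotations (rotation i = S[i:]+S[:i]):
  rot[0] = omommnmnmmnonmo$
  rot[1] = mommnmnmmnonmo$o
  rot[2] = ommnmnmmnonmo$om
  rot[3] = mmnmnmmnonmo$omo
  rot[4] = mnmnmmnonmo$omom
  rot[5] = nmnmmnonmo$omomm
  rot[6] = mnmmnonmo$omommn
  rot[7] = nmmnonmo$omommnm
  rot[8] = mmnonmo$omommnmn
  rot[9] = mnonmo$omommnmnm
  rot[10] = nonmo$omommnmnmm
  rot[11] = onmo$omommnmnmmn
  rot[12] = nmo$omommnmnmmno
  rot[13] = mo$omommnmnmmnon
  rot[14] = o$omommnmnmmnonm
  rot[15] = $omommnmnmmnonmo
Sorted (with $ < everything):
  sorted[0] = $omommnmnmmnonmo  (last char: 'o')
  sorted[1] = mmnmnmmnonmo$omo  (last char: 'o')
  sorted[2] = mmnonmo$omommnmn  (last char: 'n')
  sorted[3] = mnmmnonmo$omommn  (last char: 'n')
  sorted[4] = mnmnmmnonmo$omom  (last char: 'm')
  sorted[5] = mnonmo$omommnmnm  (last char: 'm')
  sorted[6] = mo$omommnmnmmnon  (last char: 'n')
  sorted[7] = mommnmnmmnonmo$o  (last char: 'o')
  sorted[8] = nmmnonmo$omommnm  (last char: 'm')
  sorted[9] = nmnmmnonmo$omomm  (last char: 'm')
  sorted[10] = nmo$omommnmnmmno  (last char: 'o')
  sorted[11] = nonmo$omommnmnmm  (last char: 'm')
  sorted[12] = o$omommnmnmmnonm  (last char: 'm')
  sorted[13] = ommnmnmmnonmo$om  (last char: 'm')
  sorted[14] = omommnmnmmnonmo$  (last char: '$')
  sorted[15] = onmo$omommnmnmmn  (last char: 'n')
Last column: oonnmmnommommm$n
Original string S is at sorted index 14

Answer: oonnmmnommommm$n
14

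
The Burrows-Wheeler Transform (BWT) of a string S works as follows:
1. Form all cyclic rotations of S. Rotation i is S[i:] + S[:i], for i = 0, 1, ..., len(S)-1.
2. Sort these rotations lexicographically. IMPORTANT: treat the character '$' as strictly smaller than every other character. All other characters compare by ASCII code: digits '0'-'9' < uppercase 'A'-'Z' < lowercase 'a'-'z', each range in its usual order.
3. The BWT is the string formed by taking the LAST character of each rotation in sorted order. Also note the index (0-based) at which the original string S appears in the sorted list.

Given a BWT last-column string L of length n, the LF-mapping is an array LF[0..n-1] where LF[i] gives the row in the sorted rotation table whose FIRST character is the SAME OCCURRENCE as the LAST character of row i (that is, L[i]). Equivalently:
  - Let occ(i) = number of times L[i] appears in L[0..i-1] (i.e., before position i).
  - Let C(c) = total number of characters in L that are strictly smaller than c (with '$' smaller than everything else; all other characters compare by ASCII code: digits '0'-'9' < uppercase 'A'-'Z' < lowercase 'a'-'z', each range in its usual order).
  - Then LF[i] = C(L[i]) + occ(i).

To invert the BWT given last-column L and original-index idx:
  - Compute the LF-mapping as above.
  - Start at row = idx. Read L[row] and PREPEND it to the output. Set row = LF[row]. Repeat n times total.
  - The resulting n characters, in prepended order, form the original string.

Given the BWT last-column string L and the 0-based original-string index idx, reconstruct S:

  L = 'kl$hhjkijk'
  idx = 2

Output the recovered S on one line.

LF mapping: 6 9 0 1 2 4 7 3 5 8
Walk LF starting at row 2, prepending L[row]:
  step 1: row=2, L[2]='$', prepend. Next row=LF[2]=0
  step 2: row=0, L[0]='k', prepend. Next row=LF[0]=6
  step 3: row=6, L[6]='k', prepend. Next row=LF[6]=7
  step 4: row=7, L[7]='i', prepend. Next row=LF[7]=3
  step 5: row=3, L[3]='h', prepend. Next row=LF[3]=1
  step 6: row=1, L[1]='l', prepend. Next row=LF[1]=9
  step 7: row=9, L[9]='k', prepend. Next row=LF[9]=8
  step 8: row=8, L[8]='j', prepend. Next row=LF[8]=5
  step 9: row=5, L[5]='j', prepend. Next row=LF[5]=4
  step 10: row=4, L[4]='h', prepend. Next row=LF[4]=2
Reversed output: hjjklhikk$

Answer: hjjklhikk$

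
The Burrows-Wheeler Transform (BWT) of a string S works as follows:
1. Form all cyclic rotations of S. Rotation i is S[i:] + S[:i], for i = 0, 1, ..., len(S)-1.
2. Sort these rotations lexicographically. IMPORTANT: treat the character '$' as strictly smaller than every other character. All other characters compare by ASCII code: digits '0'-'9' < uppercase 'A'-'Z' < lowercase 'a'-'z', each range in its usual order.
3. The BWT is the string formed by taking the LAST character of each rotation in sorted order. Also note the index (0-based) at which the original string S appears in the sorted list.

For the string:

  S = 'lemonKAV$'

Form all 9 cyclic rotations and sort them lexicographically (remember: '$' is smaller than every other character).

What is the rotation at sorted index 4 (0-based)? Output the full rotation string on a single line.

All 9 rotations (rotation i = S[i:]+S[:i]):
  rot[0] = lemonKAV$
  rot[1] = emonKAV$l
  rot[2] = monKAV$le
  rot[3] = onKAV$lem
  rot[4] = nKAV$lemo
  rot[5] = KAV$lemon
  rot[6] = AV$lemonK
  rot[7] = V$lemonKA
  rot[8] = $lemonKAV
Sorted (with $ < everything):
  sorted[0] = $lemonKAV
  sorted[1] = AV$lemonK
  sorted[2] = KAV$lemon
  sorted[3] = V$lemonKA
  sorted[4] = emonKAV$l
  sorted[5] = lemonKAV$
  sorted[6] = monKAV$le
  sorted[7] = nKAV$lemo
  sorted[8] = onKAV$lem
sorted[4] = emonKAV$l

Answer: emonKAV$l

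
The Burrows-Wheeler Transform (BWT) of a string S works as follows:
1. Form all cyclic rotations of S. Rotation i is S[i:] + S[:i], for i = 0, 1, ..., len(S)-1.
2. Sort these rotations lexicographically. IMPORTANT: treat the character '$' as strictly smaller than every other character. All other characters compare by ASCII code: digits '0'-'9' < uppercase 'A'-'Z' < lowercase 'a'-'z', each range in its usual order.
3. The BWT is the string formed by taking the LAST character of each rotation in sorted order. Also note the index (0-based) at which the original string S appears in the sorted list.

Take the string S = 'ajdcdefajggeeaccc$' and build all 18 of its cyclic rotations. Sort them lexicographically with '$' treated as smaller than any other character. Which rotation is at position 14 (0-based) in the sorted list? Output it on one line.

Answer: geeaccc$ajdcdefajg

Derivation:
All 18 rotations (rotation i = S[i:]+S[:i]):
  rot[0] = ajdcdefajggeeaccc$
  rot[1] = jdcdefajggeeaccc$a
  rot[2] = dcdefajggeeaccc$aj
  rot[3] = cdefajggeeaccc$ajd
  rot[4] = defajggeeaccc$ajdc
  rot[5] = efajggeeaccc$ajdcd
  rot[6] = fajggeeaccc$ajdcde
  rot[7] = ajggeeaccc$ajdcdef
  rot[8] = jggeeaccc$ajdcdefa
  rot[9] = ggeeaccc$ajdcdefaj
  rot[10] = geeaccc$ajdcdefajg
  rot[11] = eeaccc$ajdcdefajgg
  rot[12] = eaccc$ajdcdefajgge
  rot[13] = accc$ajdcdefajggee
  rot[14] = ccc$ajdcdefajggeea
  rot[15] = cc$ajdcdefajggeeac
  rot[16] = c$ajdcdefajggeeacc
  rot[17] = $ajdcdefajggeeaccc
Sorted (with $ < everything):
  sorted[0] = $ajdcdefajggeeaccc
  sorted[1] = accc$ajdcdefajggee
  sorted[2] = ajdcdefajggeeaccc$
  sorted[3] = ajggeeaccc$ajdcdef
  sorted[4] = c$ajdcdefajggeeacc
  sorted[5] = cc$ajdcdefajggeeac
  sorted[6] = ccc$ajdcdefajggeea
  sorted[7] = cdefajggeeaccc$ajd
  sorted[8] = dcdefajggeeaccc$aj
  sorted[9] = defajggeeaccc$ajdc
  sorted[10] = eaccc$ajdcdefajgge
  sorted[11] = eeaccc$ajdcdefajgg
  sorted[12] = efajggeeaccc$ajdcd
  sorted[13] = fajggeeaccc$ajdcde
  sorted[14] = geeaccc$ajdcdefajg
  sorted[15] = ggeeaccc$ajdcdefaj
  sorted[16] = jdcdefajggeeaccc$a
  sorted[17] = jggeeaccc$ajdcdefa
sorted[14] = geeaccc$ajdcdefajg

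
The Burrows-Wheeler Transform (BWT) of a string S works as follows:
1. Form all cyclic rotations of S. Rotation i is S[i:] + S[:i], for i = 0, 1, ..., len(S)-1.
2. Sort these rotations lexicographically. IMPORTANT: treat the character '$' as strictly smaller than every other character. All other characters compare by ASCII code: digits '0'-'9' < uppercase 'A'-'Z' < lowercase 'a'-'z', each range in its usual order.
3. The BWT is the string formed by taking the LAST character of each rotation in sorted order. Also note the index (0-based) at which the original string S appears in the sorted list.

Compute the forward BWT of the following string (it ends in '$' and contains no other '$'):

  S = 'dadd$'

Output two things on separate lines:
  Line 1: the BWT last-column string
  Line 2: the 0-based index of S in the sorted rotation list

Answer: ddd$a
3

Derivation:
All 5 rotations (rotation i = S[i:]+S[:i]):
  rot[0] = dadd$
  rot[1] = add$d
  rot[2] = dd$da
  rot[3] = d$dad
  rot[4] = $dadd
Sorted (with $ < everything):
  sorted[0] = $dadd  (last char: 'd')
  sorted[1] = add$d  (last char: 'd')
  sorted[2] = d$dad  (last char: 'd')
  sorted[3] = dadd$  (last char: '$')
  sorted[4] = dd$da  (last char: 'a')
Last column: ddd$a
Original string S is at sorted index 3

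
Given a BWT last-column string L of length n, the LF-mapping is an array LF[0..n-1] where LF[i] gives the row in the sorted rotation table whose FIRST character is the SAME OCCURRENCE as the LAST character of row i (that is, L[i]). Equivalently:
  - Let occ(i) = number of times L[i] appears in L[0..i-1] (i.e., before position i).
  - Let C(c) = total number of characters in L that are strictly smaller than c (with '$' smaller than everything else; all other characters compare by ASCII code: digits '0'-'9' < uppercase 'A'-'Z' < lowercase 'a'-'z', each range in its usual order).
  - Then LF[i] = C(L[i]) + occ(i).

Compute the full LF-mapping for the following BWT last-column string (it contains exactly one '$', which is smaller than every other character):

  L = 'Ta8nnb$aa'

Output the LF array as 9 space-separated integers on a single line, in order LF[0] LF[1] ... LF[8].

Answer: 2 3 1 7 8 6 0 4 5

Derivation:
Char counts: '$':1, '8':1, 'T':1, 'a':3, 'b':1, 'n':2
C (first-col start): C('$')=0, C('8')=1, C('T')=2, C('a')=3, C('b')=6, C('n')=7
L[0]='T': occ=0, LF[0]=C('T')+0=2+0=2
L[1]='a': occ=0, LF[1]=C('a')+0=3+0=3
L[2]='8': occ=0, LF[2]=C('8')+0=1+0=1
L[3]='n': occ=0, LF[3]=C('n')+0=7+0=7
L[4]='n': occ=1, LF[4]=C('n')+1=7+1=8
L[5]='b': occ=0, LF[5]=C('b')+0=6+0=6
L[6]='$': occ=0, LF[6]=C('$')+0=0+0=0
L[7]='a': occ=1, LF[7]=C('a')+1=3+1=4
L[8]='a': occ=2, LF[8]=C('a')+2=3+2=5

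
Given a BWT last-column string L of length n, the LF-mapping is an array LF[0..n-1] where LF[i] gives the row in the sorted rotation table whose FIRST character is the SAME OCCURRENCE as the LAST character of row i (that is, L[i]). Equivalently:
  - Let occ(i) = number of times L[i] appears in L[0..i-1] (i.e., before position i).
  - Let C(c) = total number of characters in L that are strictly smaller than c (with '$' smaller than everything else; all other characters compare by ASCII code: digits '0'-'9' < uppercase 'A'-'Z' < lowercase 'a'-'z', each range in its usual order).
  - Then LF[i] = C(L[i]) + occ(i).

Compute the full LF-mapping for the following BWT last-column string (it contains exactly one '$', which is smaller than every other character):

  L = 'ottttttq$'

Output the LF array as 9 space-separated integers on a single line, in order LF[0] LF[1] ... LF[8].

Char counts: '$':1, 'o':1, 'q':1, 't':6
C (first-col start): C('$')=0, C('o')=1, C('q')=2, C('t')=3
L[0]='o': occ=0, LF[0]=C('o')+0=1+0=1
L[1]='t': occ=0, LF[1]=C('t')+0=3+0=3
L[2]='t': occ=1, LF[2]=C('t')+1=3+1=4
L[3]='t': occ=2, LF[3]=C('t')+2=3+2=5
L[4]='t': occ=3, LF[4]=C('t')+3=3+3=6
L[5]='t': occ=4, LF[5]=C('t')+4=3+4=7
L[6]='t': occ=5, LF[6]=C('t')+5=3+5=8
L[7]='q': occ=0, LF[7]=C('q')+0=2+0=2
L[8]='$': occ=0, LF[8]=C('$')+0=0+0=0

Answer: 1 3 4 5 6 7 8 2 0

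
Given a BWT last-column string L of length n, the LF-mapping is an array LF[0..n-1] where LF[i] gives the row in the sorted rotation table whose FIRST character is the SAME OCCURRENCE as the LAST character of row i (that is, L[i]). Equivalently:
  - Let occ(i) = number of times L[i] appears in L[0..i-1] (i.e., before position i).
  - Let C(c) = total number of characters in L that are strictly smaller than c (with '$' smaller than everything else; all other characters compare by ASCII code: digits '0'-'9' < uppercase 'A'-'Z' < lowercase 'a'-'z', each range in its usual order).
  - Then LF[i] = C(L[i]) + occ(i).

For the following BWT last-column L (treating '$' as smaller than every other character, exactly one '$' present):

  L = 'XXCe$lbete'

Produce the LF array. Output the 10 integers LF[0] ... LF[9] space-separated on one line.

Answer: 2 3 1 5 0 8 4 6 9 7

Derivation:
Char counts: '$':1, 'C':1, 'X':2, 'b':1, 'e':3, 'l':1, 't':1
C (first-col start): C('$')=0, C('C')=1, C('X')=2, C('b')=4, C('e')=5, C('l')=8, C('t')=9
L[0]='X': occ=0, LF[0]=C('X')+0=2+0=2
L[1]='X': occ=1, LF[1]=C('X')+1=2+1=3
L[2]='C': occ=0, LF[2]=C('C')+0=1+0=1
L[3]='e': occ=0, LF[3]=C('e')+0=5+0=5
L[4]='$': occ=0, LF[4]=C('$')+0=0+0=0
L[5]='l': occ=0, LF[5]=C('l')+0=8+0=8
L[6]='b': occ=0, LF[6]=C('b')+0=4+0=4
L[7]='e': occ=1, LF[7]=C('e')+1=5+1=6
L[8]='t': occ=0, LF[8]=C('t')+0=9+0=9
L[9]='e': occ=2, LF[9]=C('e')+2=5+2=7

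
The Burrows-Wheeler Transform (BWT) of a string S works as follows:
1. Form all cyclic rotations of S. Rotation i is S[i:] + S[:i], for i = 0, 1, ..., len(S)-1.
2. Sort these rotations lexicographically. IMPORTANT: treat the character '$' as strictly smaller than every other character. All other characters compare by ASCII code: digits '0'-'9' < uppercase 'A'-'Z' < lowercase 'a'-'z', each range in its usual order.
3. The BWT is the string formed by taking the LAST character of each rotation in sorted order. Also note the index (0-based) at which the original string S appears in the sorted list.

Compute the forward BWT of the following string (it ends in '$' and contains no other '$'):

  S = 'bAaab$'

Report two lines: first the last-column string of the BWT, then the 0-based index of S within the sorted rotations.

Answer: bbAaa$
5

Derivation:
All 6 rotations (rotation i = S[i:]+S[:i]):
  rot[0] = bAaab$
  rot[1] = Aaab$b
  rot[2] = aab$bA
  rot[3] = ab$bAa
  rot[4] = b$bAaa
  rot[5] = $bAaab
Sorted (with $ < everything):
  sorted[0] = $bAaab  (last char: 'b')
  sorted[1] = Aaab$b  (last char: 'b')
  sorted[2] = aab$bA  (last char: 'A')
  sorted[3] = ab$bAa  (last char: 'a')
  sorted[4] = b$bAaa  (last char: 'a')
  sorted[5] = bAaab$  (last char: '$')
Last column: bbAaa$
Original string S is at sorted index 5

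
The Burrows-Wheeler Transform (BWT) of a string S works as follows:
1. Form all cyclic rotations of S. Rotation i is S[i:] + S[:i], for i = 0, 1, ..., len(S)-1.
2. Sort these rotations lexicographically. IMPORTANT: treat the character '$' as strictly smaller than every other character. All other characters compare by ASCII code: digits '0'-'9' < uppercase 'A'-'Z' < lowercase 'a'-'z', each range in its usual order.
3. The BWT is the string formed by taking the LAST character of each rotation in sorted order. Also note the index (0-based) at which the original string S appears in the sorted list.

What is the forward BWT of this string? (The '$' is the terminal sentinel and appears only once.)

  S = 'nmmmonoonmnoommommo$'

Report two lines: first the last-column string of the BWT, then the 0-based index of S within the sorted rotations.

All 20 rotations (rotation i = S[i:]+S[:i]):
  rot[0] = nmmmonoonmnoommommo$
  rot[1] = mmmonoonmnoommommo$n
  rot[2] = mmonoonmnoommommo$nm
  rot[3] = monoonmnoommommo$nmm
  rot[4] = onoonmnoommommo$nmmm
  rot[5] = noonmnoommommo$nmmmo
  rot[6] = oonmnoommommo$nmmmon
  rot[7] = onmnoommommo$nmmmono
  rot[8] = nmnoommommo$nmmmonoo
  rot[9] = mnoommommo$nmmmonoon
  rot[10] = noommommo$nmmmonoonm
  rot[11] = oommommo$nmmmonoonmn
  rot[12] = ommommo$nmmmonoonmno
  rot[13] = mmommo$nmmmonoonmnoo
  rot[14] = mommo$nmmmonoonmnoom
  rot[15] = ommo$nmmmonoonmnoomm
  rot[16] = mmo$nmmmonoonmnoommo
  rot[17] = mo$nmmmonoonmnoommom
  rot[18] = o$nmmmonoonmnoommomm
  rot[19] = $nmmmonoonmnoommommo
Sorted (with $ < everything):
  sorted[0] = $nmmmonoonmnoommommo  (last char: 'o')
  sorted[1] = mmmonoonmnoommommo$n  (last char: 'n')
  sorted[2] = mmo$nmmmonoonmnoommo  (last char: 'o')
  sorted[3] = mmommo$nmmmonoonmnoo  (last char: 'o')
  sorted[4] = mmonoonmnoommommo$nm  (last char: 'm')
  sorted[5] = mnoommommo$nmmmonoon  (last char: 'n')
  sorted[6] = mo$nmmmonoonmnoommom  (last char: 'm')
  sorted[7] = mommo$nmmmonoonmnoom  (last char: 'm')
  sorted[8] = monoonmnoommommo$nmm  (last char: 'm')
  sorted[9] = nmmmonoonmnoommommo$  (last char: '$')
  sorted[10] = nmnoommommo$nmmmonoo  (last char: 'o')
  sorted[11] = noommommo$nmmmonoonm  (last char: 'm')
  sorted[12] = noonmnoommommo$nmmmo  (last char: 'o')
  sorted[13] = o$nmmmonoonmnoommomm  (last char: 'm')
  sorted[14] = ommo$nmmmonoonmnoomm  (last char: 'm')
  sorted[15] = ommommo$nmmmonoonmno  (last char: 'o')
  sorted[16] = onmnoommommo$nmmmono  (last char: 'o')
  sorted[17] = onoonmnoommommo$nmmm  (last char: 'm')
  sorted[18] = oommommo$nmmmonoonmn  (last char: 'n')
  sorted[19] = oonmnoommommo$nmmmon  (last char: 'n')
Last column: onoomnmmm$omommoomnn
Original string S is at sorted index 9

Answer: onoomnmmm$omommoomnn
9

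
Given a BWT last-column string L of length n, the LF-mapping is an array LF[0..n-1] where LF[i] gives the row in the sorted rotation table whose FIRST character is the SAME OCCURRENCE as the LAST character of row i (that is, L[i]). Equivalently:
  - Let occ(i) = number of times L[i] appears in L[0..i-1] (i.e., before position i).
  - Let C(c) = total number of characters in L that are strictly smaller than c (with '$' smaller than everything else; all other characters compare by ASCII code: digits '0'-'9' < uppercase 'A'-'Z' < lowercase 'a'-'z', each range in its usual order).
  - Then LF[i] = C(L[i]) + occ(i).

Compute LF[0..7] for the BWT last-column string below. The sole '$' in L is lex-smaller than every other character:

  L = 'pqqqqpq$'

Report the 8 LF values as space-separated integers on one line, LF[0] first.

Char counts: '$':1, 'p':2, 'q':5
C (first-col start): C('$')=0, C('p')=1, C('q')=3
L[0]='p': occ=0, LF[0]=C('p')+0=1+0=1
L[1]='q': occ=0, LF[1]=C('q')+0=3+0=3
L[2]='q': occ=1, LF[2]=C('q')+1=3+1=4
L[3]='q': occ=2, LF[3]=C('q')+2=3+2=5
L[4]='q': occ=3, LF[4]=C('q')+3=3+3=6
L[5]='p': occ=1, LF[5]=C('p')+1=1+1=2
L[6]='q': occ=4, LF[6]=C('q')+4=3+4=7
L[7]='$': occ=0, LF[7]=C('$')+0=0+0=0

Answer: 1 3 4 5 6 2 7 0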